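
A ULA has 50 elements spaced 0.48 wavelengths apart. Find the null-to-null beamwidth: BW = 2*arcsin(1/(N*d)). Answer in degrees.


1/(N*d) = 1/(50*0.48) = 0.041667
BW = 2*arcsin(0.041667) = 4.8 degrees

4.8 degrees


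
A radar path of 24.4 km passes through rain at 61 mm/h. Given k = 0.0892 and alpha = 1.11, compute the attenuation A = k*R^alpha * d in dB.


gamma = 0.0892 * 61^1.11 = 8.552261 dB/km
A = 8.552261 * 24.4 = 208.68 dB

208.68 dB


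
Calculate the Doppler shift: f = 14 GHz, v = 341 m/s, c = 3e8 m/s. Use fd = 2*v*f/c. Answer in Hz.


fd = 2 * 341 * 14000000000.0 / 3e8 = 31826.7 Hz

31826.7 Hz


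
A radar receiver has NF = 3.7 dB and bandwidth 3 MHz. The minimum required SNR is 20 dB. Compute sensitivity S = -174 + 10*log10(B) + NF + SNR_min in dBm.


10*log10(3000000.0) = 64.77
S = -174 + 64.77 + 3.7 + 20 = -85.5 dBm

-85.5 dBm


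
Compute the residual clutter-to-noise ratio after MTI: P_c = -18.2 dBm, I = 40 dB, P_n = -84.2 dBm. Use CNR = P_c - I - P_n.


CNR = -18.2 - 40 - (-84.2) = 26.0 dB

26.0 dB


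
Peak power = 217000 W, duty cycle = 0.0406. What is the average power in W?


P_avg = 217000 * 0.0406 = 8810.2 W

8810.2 W


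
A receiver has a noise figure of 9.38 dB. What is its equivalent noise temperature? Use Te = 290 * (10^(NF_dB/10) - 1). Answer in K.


NF_lin = 10^(9.38/10) = 8.669619
Te = 290 * (8.669619 - 1) = 2224.2 K

2224.2 K


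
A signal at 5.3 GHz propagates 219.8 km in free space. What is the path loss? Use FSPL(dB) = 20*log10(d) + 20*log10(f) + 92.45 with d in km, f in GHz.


20*log10(219.8) = 46.84
20*log10(5.3) = 14.49
FSPL = 153.8 dB

153.8 dB


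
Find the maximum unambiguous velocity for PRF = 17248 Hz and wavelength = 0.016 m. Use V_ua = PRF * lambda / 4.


V_ua = 17248 * 0.016 / 4 = 69.0 m/s

69.0 m/s


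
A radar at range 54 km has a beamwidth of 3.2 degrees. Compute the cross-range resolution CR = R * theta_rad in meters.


BW_rad = 0.055850536
CR = 54000 * 0.055850536 = 3015.9 m

3015.9 m


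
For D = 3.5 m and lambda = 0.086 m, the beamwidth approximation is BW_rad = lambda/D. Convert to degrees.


BW_rad = 0.086 / 3.5 = 0.024571
BW_deg = 1.41 degrees

1.41 degrees


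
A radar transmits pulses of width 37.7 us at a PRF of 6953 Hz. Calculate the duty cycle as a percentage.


DC = 37.7e-6 * 6953 * 100 = 26.21%

26.21%


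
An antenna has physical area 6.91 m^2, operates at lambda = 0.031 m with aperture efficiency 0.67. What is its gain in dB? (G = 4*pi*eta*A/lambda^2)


G_linear = 4*pi*0.67*6.91/0.031^2 = 60539.57
G_dB = 10*log10(60539.57) = 47.8 dB

47.8 dB


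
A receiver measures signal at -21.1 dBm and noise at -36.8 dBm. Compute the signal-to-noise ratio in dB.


SNR = -21.1 - (-36.8) = 15.7 dB

15.7 dB


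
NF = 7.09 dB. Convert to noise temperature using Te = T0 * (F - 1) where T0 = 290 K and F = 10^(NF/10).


NF_lin = 10^(7.09/10) = 5.116818
Te = 290 * (5.116818 - 1) = 1193.9 K

1193.9 K


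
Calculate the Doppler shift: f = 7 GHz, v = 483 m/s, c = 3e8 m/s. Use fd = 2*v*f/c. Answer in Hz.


fd = 2 * 483 * 7000000000.0 / 3e8 = 22540.0 Hz

22540.0 Hz


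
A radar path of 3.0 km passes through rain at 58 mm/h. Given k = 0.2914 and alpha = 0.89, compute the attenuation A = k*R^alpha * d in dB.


gamma = 0.2914 * 58^0.89 = 10.812857 dB/km
A = 10.812857 * 3.0 = 32.44 dB

32.44 dB


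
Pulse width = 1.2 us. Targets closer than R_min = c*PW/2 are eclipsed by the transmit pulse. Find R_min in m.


R_min = 3e8 * 1.2e-6 / 2 = 180.0 m

180.0 m


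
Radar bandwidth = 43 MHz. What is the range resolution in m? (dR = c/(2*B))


dR = 3e8 / (2 * 43000000.0) = 3.49 m

3.49 m


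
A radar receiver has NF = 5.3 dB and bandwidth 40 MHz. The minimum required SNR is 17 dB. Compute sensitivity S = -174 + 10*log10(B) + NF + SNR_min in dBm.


10*log10(40000000.0) = 76.02
S = -174 + 76.02 + 5.3 + 17 = -75.7 dBm

-75.7 dBm


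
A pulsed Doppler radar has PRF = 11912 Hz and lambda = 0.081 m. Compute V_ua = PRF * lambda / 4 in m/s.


V_ua = 11912 * 0.081 / 4 = 241.2 m/s

241.2 m/s


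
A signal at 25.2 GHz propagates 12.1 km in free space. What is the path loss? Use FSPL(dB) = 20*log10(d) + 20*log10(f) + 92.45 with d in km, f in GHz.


20*log10(12.1) = 21.66
20*log10(25.2) = 28.03
FSPL = 142.1 dB

142.1 dB


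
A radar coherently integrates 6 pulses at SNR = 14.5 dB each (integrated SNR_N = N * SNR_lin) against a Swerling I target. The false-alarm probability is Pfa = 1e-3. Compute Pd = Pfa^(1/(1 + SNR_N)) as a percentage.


SNR_lin = 10^(14.5/10) = 28.18383
SNR_N = 6 * 28.18383 = 169.10298
1/(1 + SNR_N) = 1/170.10298 = 0.0058788
Pd = (1e-3)^0.0058788 = 0.9602
Pd = 96.0%

96.0%


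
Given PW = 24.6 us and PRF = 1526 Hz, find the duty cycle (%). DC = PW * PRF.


DC = 24.6e-6 * 1526 * 100 = 3.75%

3.75%


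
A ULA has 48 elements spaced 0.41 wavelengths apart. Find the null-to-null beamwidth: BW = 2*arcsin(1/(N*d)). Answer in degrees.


1/(N*d) = 1/(48*0.41) = 0.050813
BW = 2*arcsin(0.050813) = 5.8 degrees

5.8 degrees


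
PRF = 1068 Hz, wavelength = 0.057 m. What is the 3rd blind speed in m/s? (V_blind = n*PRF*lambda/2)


V_blind = 3 * 1068 * 0.057 / 2 = 91.3 m/s

91.3 m/s


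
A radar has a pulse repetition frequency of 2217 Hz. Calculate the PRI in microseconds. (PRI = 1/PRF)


PRI = 1/2217 = 0.00045106 s = 451.1 us

451.1 us


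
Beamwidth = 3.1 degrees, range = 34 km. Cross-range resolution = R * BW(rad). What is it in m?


BW_rad = 0.054105207
CR = 34000 * 0.054105207 = 1839.6 m

1839.6 m


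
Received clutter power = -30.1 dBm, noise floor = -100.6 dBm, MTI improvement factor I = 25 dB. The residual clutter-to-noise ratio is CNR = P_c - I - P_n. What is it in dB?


CNR = -30.1 - 25 - (-100.6) = 45.5 dB

45.5 dB


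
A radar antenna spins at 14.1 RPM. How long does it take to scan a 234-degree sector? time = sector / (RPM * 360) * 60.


t = 234 / (14.1 * 360) * 60 = 2.77 s

2.77 s


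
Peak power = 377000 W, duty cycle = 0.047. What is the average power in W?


P_avg = 377000 * 0.047 = 17719.0 W

17719.0 W


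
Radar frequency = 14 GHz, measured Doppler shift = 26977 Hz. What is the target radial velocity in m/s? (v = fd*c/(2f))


v = 26977 * 3e8 / (2 * 14000000000.0) = 289.0 m/s

289.0 m/s


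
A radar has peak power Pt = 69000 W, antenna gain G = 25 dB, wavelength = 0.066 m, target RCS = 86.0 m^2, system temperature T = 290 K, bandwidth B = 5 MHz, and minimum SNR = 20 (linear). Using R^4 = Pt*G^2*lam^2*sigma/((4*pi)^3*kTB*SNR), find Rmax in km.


G_lin = 10^(25/10) = 316.227766
R^4 = 69000 * 316.227766^2 * 0.066^2 * 86.0 / ((4*pi)^3 * 1.38e-23 * 290 * 5000000.0 * 20)
R^4 = 3.25483e18 m^4
R_max = (3.25483e18)^(1/4) = 42474.9 m = 42.5 km

42.5 km


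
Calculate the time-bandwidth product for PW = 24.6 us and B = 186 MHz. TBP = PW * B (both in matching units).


TBP = 24.6 * 186 = 4575.6

4575.6


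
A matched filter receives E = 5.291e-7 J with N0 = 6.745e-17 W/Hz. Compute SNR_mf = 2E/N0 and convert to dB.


SNR_lin = 2 * 5.291e-7 / 6.745e-17 = 1.569e10
SNR_dB = 10*log10(1.569e10) = 102.0 dB

102.0 dB


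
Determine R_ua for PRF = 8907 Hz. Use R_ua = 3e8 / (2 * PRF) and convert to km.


R_ua = 3e8 / (2 * 8907) = 16840.7 m = 16.8 km

16.8 km


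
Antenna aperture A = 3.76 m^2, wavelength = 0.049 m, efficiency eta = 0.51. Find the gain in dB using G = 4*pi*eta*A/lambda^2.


G_linear = 4*pi*0.51*3.76/0.049^2 = 10036.35
G_dB = 10*log10(10036.35) = 40.0 dB

40.0 dB


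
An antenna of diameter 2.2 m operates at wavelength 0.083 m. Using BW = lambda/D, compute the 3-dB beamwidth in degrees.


BW_rad = 0.083 / 2.2 = 0.037727
BW_deg = 2.16 degrees

2.16 degrees


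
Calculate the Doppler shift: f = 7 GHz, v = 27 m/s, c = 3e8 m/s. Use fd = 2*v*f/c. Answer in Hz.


fd = 2 * 27 * 7000000000.0 / 3e8 = 1260.0 Hz

1260.0 Hz


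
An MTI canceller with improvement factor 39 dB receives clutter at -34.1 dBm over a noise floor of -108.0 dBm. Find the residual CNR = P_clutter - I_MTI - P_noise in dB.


CNR = -34.1 - 39 - (-108.0) = 34.9 dB

34.9 dB


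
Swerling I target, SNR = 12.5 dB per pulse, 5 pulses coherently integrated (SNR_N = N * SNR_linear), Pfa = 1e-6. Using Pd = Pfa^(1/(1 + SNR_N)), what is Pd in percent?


SNR_lin = 10^(12.5/10) = 17.78279
SNR_N = 5 * 17.78279 = 88.91395
1/(1 + SNR_N) = 1/89.91395 = 0.0111217
Pd = (1e-6)^0.0111217 = 0.85757
Pd = 85.8%

85.8%


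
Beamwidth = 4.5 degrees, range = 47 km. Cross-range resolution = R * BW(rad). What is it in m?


BW_rad = 0.078539816
CR = 47000 * 0.078539816 = 3691.4 m

3691.4 m


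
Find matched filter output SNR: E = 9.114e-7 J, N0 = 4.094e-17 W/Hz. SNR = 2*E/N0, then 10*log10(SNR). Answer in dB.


SNR_lin = 2 * 9.114e-7 / 4.094e-17 = 4.452e10
SNR_dB = 10*log10(4.452e10) = 106.5 dB

106.5 dB


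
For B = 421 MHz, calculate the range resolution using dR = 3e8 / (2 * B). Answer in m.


dR = 3e8 / (2 * 421000000.0) = 0.36 m

0.36 m


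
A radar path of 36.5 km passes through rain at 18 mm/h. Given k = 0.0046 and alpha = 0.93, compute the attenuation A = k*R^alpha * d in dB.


gamma = 0.0046 * 18^0.93 = 0.067633 dB/km
A = 0.067633 * 36.5 = 2.47 dB

2.47 dB


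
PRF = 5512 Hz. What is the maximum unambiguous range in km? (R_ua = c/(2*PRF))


R_ua = 3e8 / (2 * 5512) = 27213.4 m = 27.2 km

27.2 km


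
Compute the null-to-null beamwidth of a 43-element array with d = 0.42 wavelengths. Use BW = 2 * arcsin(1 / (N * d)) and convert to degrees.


1/(N*d) = 1/(43*0.42) = 0.055371
BW = 2*arcsin(0.055371) = 6.3 degrees

6.3 degrees


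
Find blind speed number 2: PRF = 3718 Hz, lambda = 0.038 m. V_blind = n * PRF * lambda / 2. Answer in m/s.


V_blind = 2 * 3718 * 0.038 / 2 = 141.3 m/s

141.3 m/s


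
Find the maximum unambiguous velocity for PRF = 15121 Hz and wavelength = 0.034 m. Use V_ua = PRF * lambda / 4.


V_ua = 15121 * 0.034 / 4 = 128.5 m/s

128.5 m/s


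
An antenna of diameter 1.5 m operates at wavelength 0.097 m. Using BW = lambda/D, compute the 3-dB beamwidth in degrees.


BW_rad = 0.097 / 1.5 = 0.064667
BW_deg = 3.71 degrees

3.71 degrees


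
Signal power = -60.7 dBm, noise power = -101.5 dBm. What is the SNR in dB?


SNR = -60.7 - (-101.5) = 40.8 dB

40.8 dB


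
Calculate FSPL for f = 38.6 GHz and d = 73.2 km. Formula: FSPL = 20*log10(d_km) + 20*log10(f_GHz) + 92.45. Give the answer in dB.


20*log10(73.2) = 37.29
20*log10(38.6) = 31.73
FSPL = 161.5 dB

161.5 dB


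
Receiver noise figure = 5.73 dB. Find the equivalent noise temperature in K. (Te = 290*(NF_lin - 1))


NF_lin = 10^(5.73/10) = 3.741106
Te = 290 * (3.741106 - 1) = 794.9 K

794.9 K


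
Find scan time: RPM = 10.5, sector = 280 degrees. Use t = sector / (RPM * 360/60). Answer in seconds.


t = 280 / (10.5 * 360) * 60 = 4.44 s

4.44 s


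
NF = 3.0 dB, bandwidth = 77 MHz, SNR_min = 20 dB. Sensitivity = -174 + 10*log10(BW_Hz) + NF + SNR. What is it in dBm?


10*log10(77000000.0) = 78.86
S = -174 + 78.86 + 3.0 + 20 = -72.1 dBm

-72.1 dBm


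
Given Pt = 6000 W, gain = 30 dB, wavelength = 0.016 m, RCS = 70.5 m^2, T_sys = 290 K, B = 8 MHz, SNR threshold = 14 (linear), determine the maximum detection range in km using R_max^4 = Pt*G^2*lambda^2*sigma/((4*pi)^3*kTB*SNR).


G_lin = 10^(30/10) = 1000.0
R^4 = 6000 * 1000.0^2 * 0.016^2 * 70.5 / ((4*pi)^3 * 1.38e-23 * 290 * 8000000.0 * 14)
R^4 = 1.21746e17 m^4
R_max = (1.21746e17)^(1/4) = 18679.4 m = 18.7 km

18.7 km


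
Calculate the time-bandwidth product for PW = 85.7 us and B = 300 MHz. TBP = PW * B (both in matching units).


TBP = 85.7 * 300 = 25710.0

25710.0


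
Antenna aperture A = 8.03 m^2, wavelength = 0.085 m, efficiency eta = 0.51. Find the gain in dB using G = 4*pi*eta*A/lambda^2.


G_linear = 4*pi*0.51*8.03/0.085^2 = 7122.91
G_dB = 10*log10(7122.91) = 38.5 dB

38.5 dB


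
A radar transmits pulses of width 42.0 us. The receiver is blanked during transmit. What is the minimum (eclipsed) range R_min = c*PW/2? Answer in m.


R_min = 3e8 * 42.0e-6 / 2 = 6300.0 m

6300.0 m


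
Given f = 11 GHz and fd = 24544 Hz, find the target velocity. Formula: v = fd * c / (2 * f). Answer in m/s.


v = 24544 * 3e8 / (2 * 11000000000.0) = 334.7 m/s

334.7 m/s


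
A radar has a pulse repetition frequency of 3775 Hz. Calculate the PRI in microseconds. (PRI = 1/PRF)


PRI = 1/3775 = 0.0002649007 s = 264.9 us

264.9 us


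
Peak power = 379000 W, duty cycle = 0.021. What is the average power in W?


P_avg = 379000 * 0.021 = 7959.0 W

7959.0 W


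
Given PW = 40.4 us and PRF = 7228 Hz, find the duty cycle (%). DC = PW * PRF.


DC = 40.4e-6 * 7228 * 100 = 29.2%

29.2%


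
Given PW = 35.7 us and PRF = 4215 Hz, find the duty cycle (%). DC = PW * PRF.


DC = 35.7e-6 * 4215 * 100 = 15.05%

15.05%


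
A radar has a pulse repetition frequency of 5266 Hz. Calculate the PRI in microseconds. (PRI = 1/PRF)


PRI = 1/5266 = 0.0001898975 s = 189.9 us

189.9 us


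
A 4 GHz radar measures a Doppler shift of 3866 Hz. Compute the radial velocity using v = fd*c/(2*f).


v = 3866 * 3e8 / (2 * 4000000000.0) = 145.0 m/s

145.0 m/s


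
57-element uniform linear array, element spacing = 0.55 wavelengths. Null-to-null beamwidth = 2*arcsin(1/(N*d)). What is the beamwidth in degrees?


1/(N*d) = 1/(57*0.55) = 0.031898
BW = 2*arcsin(0.031898) = 3.7 degrees

3.7 degrees


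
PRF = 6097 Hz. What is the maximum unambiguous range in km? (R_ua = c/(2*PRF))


R_ua = 3e8 / (2 * 6097) = 24602.3 m = 24.6 km

24.6 km


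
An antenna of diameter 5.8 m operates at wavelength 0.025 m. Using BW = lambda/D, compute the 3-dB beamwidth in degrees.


BW_rad = 0.025 / 5.8 = 0.00431
BW_deg = 0.25 degrees

0.25 degrees


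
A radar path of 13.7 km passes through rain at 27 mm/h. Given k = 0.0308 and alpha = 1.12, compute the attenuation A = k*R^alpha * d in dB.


gamma = 0.0308 * 27^1.12 = 1.235032 dB/km
A = 1.235032 * 13.7 = 16.92 dB

16.92 dB


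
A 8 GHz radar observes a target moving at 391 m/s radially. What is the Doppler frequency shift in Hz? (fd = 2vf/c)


fd = 2 * 391 * 8000000000.0 / 3e8 = 20853.3 Hz

20853.3 Hz


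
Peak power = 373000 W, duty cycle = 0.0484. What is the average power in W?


P_avg = 373000 * 0.0484 = 18053.2 W

18053.2 W


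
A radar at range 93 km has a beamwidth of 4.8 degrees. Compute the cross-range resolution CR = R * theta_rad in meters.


BW_rad = 0.083775804
CR = 93000 * 0.083775804 = 7791.1 m

7791.1 m


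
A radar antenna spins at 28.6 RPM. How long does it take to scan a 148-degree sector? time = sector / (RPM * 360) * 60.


t = 148 / (28.6 * 360) * 60 = 0.86 s

0.86 s


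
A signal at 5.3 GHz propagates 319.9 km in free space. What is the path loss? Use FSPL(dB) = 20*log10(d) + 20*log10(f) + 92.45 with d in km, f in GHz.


20*log10(319.9) = 50.1
20*log10(5.3) = 14.49
FSPL = 157.0 dB

157.0 dB


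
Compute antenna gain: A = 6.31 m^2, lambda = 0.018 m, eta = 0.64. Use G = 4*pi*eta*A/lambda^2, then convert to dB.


G_linear = 4*pi*0.64*6.31/0.018^2 = 156629.73
G_dB = 10*log10(156629.73) = 51.9 dB

51.9 dB


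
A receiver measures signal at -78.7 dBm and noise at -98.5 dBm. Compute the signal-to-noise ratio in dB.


SNR = -78.7 - (-98.5) = 19.8 dB

19.8 dB


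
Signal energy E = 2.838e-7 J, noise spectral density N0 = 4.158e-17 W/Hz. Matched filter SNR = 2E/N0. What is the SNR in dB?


SNR_lin = 2 * 2.838e-7 / 4.158e-17 = 1.365e10
SNR_dB = 10*log10(1.365e10) = 101.4 dB

101.4 dB


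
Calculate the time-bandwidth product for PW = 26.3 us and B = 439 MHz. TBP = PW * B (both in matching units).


TBP = 26.3 * 439 = 11545.7

11545.7


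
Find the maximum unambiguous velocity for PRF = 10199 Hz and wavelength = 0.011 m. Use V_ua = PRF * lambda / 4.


V_ua = 10199 * 0.011 / 4 = 28.0 m/s

28.0 m/s


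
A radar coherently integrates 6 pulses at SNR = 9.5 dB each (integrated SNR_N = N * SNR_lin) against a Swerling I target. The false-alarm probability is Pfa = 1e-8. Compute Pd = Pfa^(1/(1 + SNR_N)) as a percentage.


SNR_lin = 10^(9.5/10) = 8.91251
SNR_N = 6 * 8.91251 = 53.47506
1/(1 + SNR_N) = 1/54.47506 = 0.018357
Pd = (1e-8)^0.018357 = 0.71309
Pd = 71.3%

71.3%


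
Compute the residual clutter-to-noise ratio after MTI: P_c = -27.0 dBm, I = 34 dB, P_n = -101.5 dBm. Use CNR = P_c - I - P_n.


CNR = -27.0 - 34 - (-101.5) = 40.5 dB

40.5 dB


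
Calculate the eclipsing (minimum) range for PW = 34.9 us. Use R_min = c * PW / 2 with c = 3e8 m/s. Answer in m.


R_min = 3e8 * 34.9e-6 / 2 = 5235.0 m

5235.0 m


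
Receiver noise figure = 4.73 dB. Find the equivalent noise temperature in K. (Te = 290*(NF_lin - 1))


NF_lin = 10^(4.73/10) = 2.971666
Te = 290 * (2.971666 - 1) = 571.8 K

571.8 K


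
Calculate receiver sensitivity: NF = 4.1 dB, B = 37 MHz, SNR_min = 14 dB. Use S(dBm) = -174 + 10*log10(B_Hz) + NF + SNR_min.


10*log10(37000000.0) = 75.68
S = -174 + 75.68 + 4.1 + 14 = -80.2 dBm

-80.2 dBm


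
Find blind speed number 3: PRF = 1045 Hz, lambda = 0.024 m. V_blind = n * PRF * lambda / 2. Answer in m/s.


V_blind = 3 * 1045 * 0.024 / 2 = 37.6 m/s

37.6 m/s


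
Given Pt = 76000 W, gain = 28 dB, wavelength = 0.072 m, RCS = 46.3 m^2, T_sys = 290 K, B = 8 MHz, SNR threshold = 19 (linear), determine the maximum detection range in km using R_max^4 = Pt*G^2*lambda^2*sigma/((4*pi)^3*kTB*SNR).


G_lin = 10^(28/10) = 630.957344
R^4 = 76000 * 630.957344^2 * 0.072^2 * 46.3 / ((4*pi)^3 * 1.38e-23 * 290 * 8000000.0 * 19)
R^4 = 6.01602e18 m^4
R_max = (6.01602e18)^(1/4) = 49525.3 m = 49.5 km

49.5 km


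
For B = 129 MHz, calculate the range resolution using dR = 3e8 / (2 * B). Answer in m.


dR = 3e8 / (2 * 129000000.0) = 1.16 m

1.16 m


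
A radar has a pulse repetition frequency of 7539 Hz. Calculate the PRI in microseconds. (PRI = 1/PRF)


PRI = 1/7539 = 0.0001326436 s = 132.6 us

132.6 us


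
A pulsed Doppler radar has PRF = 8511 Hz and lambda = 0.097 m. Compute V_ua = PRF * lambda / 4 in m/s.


V_ua = 8511 * 0.097 / 4 = 206.4 m/s

206.4 m/s


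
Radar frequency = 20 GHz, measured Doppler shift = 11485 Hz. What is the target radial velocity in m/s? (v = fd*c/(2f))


v = 11485 * 3e8 / (2 * 20000000000.0) = 86.1 m/s

86.1 m/s


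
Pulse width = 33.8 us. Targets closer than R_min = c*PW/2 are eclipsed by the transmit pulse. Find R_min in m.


R_min = 3e8 * 33.8e-6 / 2 = 5070.0 m

5070.0 m


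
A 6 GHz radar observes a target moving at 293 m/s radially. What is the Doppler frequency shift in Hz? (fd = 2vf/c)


fd = 2 * 293 * 6000000000.0 / 3e8 = 11720.0 Hz

11720.0 Hz


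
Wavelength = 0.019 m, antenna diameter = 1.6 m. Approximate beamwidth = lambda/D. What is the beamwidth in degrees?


BW_rad = 0.019 / 1.6 = 0.011875
BW_deg = 0.68 degrees

0.68 degrees


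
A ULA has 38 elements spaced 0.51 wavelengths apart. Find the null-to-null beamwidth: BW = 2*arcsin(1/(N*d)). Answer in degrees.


1/(N*d) = 1/(38*0.51) = 0.0516
BW = 2*arcsin(0.0516) = 5.9 degrees

5.9 degrees


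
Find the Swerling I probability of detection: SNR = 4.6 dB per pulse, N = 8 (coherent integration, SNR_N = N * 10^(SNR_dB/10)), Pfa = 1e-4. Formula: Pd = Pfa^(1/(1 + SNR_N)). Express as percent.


SNR_lin = 10^(4.6/10) = 2.88403
SNR_N = 8 * 2.88403 = 23.07224
1/(1 + SNR_N) = 1/24.07224 = 0.0415416
Pd = (1e-4)^0.0415416 = 0.68208
Pd = 68.2%

68.2%


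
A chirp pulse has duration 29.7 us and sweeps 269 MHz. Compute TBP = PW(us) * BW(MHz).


TBP = 29.7 * 269 = 7989.3

7989.3


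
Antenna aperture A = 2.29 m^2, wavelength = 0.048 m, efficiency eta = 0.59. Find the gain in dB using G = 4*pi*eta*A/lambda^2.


G_linear = 4*pi*0.59*2.29/0.048^2 = 7369.11
G_dB = 10*log10(7369.11) = 38.7 dB

38.7 dB


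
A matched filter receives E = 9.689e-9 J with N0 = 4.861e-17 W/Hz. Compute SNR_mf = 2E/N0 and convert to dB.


SNR_lin = 2 * 9.689e-9 / 4.861e-17 = 3.986e8
SNR_dB = 10*log10(3.986e8) = 86.0 dB

86.0 dB


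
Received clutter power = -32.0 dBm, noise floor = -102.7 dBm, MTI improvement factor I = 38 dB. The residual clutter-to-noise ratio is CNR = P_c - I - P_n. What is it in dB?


CNR = -32.0 - 38 - (-102.7) = 32.7 dB

32.7 dB


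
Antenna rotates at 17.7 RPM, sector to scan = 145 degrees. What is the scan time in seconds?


t = 145 / (17.7 * 360) * 60 = 1.37 s

1.37 s


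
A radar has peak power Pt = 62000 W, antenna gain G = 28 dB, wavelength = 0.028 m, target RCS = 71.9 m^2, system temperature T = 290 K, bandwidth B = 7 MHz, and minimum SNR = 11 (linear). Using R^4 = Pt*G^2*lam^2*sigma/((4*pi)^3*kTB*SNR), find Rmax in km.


G_lin = 10^(28/10) = 630.957344
R^4 = 62000 * 630.957344^2 * 0.028^2 * 71.9 / ((4*pi)^3 * 1.38e-23 * 290 * 7000000.0 * 11)
R^4 = 2.2753e18 m^4
R_max = (2.2753e18)^(1/4) = 38838.3 m = 38.8 km

38.8 km


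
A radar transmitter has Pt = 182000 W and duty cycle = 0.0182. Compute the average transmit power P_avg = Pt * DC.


P_avg = 182000 * 0.0182 = 3312.4 W

3312.4 W


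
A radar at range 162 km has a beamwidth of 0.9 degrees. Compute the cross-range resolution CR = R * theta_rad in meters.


BW_rad = 0.015707963
CR = 162000 * 0.015707963 = 2544.7 m

2544.7 m


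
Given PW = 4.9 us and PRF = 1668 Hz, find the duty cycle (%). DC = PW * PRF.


DC = 4.9e-6 * 1668 * 100 = 0.82%

0.82%


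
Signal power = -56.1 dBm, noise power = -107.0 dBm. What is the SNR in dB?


SNR = -56.1 - (-107.0) = 50.9 dB

50.9 dB


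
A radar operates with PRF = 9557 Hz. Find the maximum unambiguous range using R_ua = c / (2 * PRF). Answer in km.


R_ua = 3e8 / (2 * 9557) = 15695.3 m = 15.7 km

15.7 km


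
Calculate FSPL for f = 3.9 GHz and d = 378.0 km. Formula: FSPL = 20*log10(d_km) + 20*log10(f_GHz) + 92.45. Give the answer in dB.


20*log10(378.0) = 51.55
20*log10(3.9) = 11.82
FSPL = 155.8 dB

155.8 dB


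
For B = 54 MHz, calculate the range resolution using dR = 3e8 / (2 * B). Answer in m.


dR = 3e8 / (2 * 54000000.0) = 2.78 m

2.78 m


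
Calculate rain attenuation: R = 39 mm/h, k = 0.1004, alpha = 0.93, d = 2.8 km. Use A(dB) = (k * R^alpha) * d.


gamma = 0.1004 * 39^0.93 = 3.029869 dB/km
A = 3.029869 * 2.8 = 8.48 dB

8.48 dB


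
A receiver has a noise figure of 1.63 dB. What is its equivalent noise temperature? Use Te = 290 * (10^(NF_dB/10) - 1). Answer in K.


NF_lin = 10^(1.63/10) = 1.455459
Te = 290 * (1.455459 - 1) = 132.1 K

132.1 K


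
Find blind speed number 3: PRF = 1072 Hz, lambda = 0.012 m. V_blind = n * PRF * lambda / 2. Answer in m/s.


V_blind = 3 * 1072 * 0.012 / 2 = 19.3 m/s

19.3 m/s


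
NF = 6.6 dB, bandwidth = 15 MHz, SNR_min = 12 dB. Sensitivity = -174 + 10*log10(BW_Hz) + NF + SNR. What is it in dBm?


10*log10(15000000.0) = 71.76
S = -174 + 71.76 + 6.6 + 12 = -83.6 dBm

-83.6 dBm


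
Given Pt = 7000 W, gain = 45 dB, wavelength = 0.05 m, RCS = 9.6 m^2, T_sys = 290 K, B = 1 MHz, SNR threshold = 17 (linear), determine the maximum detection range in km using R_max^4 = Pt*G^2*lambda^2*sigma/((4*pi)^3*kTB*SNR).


G_lin = 10^(45/10) = 31622.776602
R^4 = 7000 * 31622.776602^2 * 0.05^2 * 9.6 / ((4*pi)^3 * 1.38e-23 * 290 * 1000000.0 * 17)
R^4 = 1.24438e21 m^4
R_max = (1.24438e21)^(1/4) = 187818.5 m = 187.8 km

187.8 km


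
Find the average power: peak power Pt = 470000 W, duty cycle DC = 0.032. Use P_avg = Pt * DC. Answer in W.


P_avg = 470000 * 0.032 = 15040.0 W

15040.0 W


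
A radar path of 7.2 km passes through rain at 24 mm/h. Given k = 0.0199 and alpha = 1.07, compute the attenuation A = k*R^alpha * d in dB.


gamma = 0.0199 * 24^1.07 = 0.596594 dB/km
A = 0.596594 * 7.2 = 4.3 dB

4.3 dB


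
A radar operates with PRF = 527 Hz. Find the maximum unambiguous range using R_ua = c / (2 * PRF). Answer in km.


R_ua = 3e8 / (2 * 527) = 284630.0 m = 284.6 km

284.6 km


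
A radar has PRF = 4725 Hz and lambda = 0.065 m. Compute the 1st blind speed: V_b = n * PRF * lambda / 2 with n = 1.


V_blind = 1 * 4725 * 0.065 / 2 = 153.6 m/s

153.6 m/s


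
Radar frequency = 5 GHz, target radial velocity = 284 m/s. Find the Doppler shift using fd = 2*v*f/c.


fd = 2 * 284 * 5000000000.0 / 3e8 = 9466.7 Hz

9466.7 Hz


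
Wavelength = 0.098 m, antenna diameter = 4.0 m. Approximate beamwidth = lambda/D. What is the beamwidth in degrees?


BW_rad = 0.098 / 4.0 = 0.0245
BW_deg = 1.4 degrees

1.4 degrees


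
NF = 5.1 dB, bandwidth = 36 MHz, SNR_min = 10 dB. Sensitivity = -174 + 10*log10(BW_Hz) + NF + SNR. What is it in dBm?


10*log10(36000000.0) = 75.56
S = -174 + 75.56 + 5.1 + 10 = -83.3 dBm

-83.3 dBm


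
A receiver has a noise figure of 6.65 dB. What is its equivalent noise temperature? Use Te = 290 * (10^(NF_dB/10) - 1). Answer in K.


NF_lin = 10^(6.65/10) = 4.62381
Te = 290 * (4.62381 - 1) = 1050.9 K

1050.9 K


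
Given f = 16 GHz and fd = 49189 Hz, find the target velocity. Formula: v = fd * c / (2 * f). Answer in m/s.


v = 49189 * 3e8 / (2 * 16000000000.0) = 461.1 m/s

461.1 m/s


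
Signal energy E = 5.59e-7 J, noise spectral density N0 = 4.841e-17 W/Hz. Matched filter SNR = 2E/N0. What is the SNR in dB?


SNR_lin = 2 * 5.59e-7 / 4.841e-17 = 2.309e10
SNR_dB = 10*log10(2.309e10) = 103.6 dB

103.6 dB


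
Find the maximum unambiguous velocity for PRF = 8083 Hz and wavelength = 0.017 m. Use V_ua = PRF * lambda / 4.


V_ua = 8083 * 0.017 / 4 = 34.4 m/s

34.4 m/s


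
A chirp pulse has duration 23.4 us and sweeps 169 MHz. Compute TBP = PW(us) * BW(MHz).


TBP = 23.4 * 169 = 3954.6

3954.6


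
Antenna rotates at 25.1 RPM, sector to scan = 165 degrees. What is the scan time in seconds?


t = 165 / (25.1 * 360) * 60 = 1.1 s

1.1 s


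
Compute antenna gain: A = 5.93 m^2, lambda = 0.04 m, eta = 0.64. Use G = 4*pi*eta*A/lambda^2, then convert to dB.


G_linear = 4*pi*0.64*5.93/0.04^2 = 29807.43
G_dB = 10*log10(29807.43) = 44.7 dB

44.7 dB


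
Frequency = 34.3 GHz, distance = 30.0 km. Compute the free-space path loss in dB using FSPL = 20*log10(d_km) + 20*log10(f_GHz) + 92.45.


20*log10(30.0) = 29.54
20*log10(34.3) = 30.71
FSPL = 152.7 dB

152.7 dB


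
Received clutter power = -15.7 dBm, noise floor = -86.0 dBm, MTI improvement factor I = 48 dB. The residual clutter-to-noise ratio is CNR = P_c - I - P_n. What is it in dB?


CNR = -15.7 - 48 - (-86.0) = 22.3 dB

22.3 dB


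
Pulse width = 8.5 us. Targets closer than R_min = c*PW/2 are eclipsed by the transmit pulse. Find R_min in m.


R_min = 3e8 * 8.5e-6 / 2 = 1275.0 m

1275.0 m


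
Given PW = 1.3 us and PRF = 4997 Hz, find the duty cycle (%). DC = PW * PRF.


DC = 1.3e-6 * 4997 * 100 = 0.65%

0.65%


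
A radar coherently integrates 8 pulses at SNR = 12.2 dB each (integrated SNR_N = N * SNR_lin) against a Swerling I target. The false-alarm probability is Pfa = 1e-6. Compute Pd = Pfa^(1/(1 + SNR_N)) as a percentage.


SNR_lin = 10^(12.2/10) = 16.59587
SNR_N = 8 * 16.59587 = 132.76696
1/(1 + SNR_N) = 1/133.76696 = 0.0074757
Pd = (1e-6)^0.0074757 = 0.90187
Pd = 90.2%

90.2%


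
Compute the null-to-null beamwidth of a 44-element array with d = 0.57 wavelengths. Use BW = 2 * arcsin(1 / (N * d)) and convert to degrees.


1/(N*d) = 1/(44*0.57) = 0.039872
BW = 2*arcsin(0.039872) = 4.6 degrees

4.6 degrees


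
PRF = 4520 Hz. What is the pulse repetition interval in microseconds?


PRI = 1/4520 = 0.0002212389 s = 221.2 us

221.2 us


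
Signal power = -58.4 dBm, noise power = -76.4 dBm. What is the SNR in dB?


SNR = -58.4 - (-76.4) = 18.0 dB

18.0 dB


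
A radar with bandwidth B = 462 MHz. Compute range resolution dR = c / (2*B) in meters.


dR = 3e8 / (2 * 462000000.0) = 0.32 m

0.32 m


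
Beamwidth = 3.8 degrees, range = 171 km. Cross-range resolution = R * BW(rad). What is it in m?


BW_rad = 0.066322512
CR = 171000 * 0.066322512 = 11341.1 m

11341.1 m


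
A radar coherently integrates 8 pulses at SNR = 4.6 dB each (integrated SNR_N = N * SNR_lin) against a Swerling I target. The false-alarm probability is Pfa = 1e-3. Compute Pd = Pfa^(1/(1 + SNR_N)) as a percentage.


SNR_lin = 10^(4.6/10) = 2.88403
SNR_N = 8 * 2.88403 = 23.07224
1/(1 + SNR_N) = 1/24.07224 = 0.0415416
Pd = (1e-3)^0.0415416 = 0.75054
Pd = 75.1%

75.1%


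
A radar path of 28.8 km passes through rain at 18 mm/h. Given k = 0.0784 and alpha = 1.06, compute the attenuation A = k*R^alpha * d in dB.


gamma = 0.0784 * 18^1.06 = 1.678437 dB/km
A = 1.678437 * 28.8 = 48.34 dB

48.34 dB


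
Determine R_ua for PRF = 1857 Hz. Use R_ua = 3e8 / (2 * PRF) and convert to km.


R_ua = 3e8 / (2 * 1857) = 80775.4 m = 80.8 km

80.8 km


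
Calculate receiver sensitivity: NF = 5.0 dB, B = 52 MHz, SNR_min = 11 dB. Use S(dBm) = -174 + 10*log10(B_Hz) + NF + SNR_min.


10*log10(52000000.0) = 77.16
S = -174 + 77.16 + 5.0 + 11 = -80.8 dBm

-80.8 dBm


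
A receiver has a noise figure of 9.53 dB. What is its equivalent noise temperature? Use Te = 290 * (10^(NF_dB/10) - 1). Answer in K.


NF_lin = 10^(9.53/10) = 8.974288
Te = 290 * (8.974288 - 1) = 2312.5 K

2312.5 K


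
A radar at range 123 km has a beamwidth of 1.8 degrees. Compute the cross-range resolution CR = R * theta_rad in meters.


BW_rad = 0.031415927
CR = 123000 * 0.031415927 = 3864.2 m

3864.2 m


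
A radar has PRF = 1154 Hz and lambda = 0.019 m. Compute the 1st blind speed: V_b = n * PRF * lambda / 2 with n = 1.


V_blind = 1 * 1154 * 0.019 / 2 = 11.0 m/s

11.0 m/s


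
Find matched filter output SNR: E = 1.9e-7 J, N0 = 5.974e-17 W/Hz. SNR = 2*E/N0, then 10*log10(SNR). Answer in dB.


SNR_lin = 2 * 1.9e-7 / 5.974e-17 = 6.361e9
SNR_dB = 10*log10(6.361e9) = 98.0 dB

98.0 dB


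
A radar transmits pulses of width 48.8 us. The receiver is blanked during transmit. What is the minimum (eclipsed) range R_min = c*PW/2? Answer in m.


R_min = 3e8 * 48.8e-6 / 2 = 7320.0 m

7320.0 m


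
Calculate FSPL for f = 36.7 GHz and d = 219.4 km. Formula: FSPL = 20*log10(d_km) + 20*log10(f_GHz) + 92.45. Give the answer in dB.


20*log10(219.4) = 46.82
20*log10(36.7) = 31.29
FSPL = 170.6 dB

170.6 dB


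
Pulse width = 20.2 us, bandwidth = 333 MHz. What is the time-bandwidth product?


TBP = 20.2 * 333 = 6726.6

6726.6


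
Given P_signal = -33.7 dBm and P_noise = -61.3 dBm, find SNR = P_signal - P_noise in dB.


SNR = -33.7 - (-61.3) = 27.6 dB

27.6 dB


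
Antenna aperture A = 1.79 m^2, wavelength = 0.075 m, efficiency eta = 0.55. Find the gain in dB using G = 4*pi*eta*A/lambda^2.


G_linear = 4*pi*0.55*1.79/0.075^2 = 2199.39
G_dB = 10*log10(2199.39) = 33.4 dB

33.4 dB


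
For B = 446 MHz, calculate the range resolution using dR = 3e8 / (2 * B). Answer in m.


dR = 3e8 / (2 * 446000000.0) = 0.34 m

0.34 m


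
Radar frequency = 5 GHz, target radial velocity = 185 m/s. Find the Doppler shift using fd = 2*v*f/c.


fd = 2 * 185 * 5000000000.0 / 3e8 = 6166.7 Hz

6166.7 Hz


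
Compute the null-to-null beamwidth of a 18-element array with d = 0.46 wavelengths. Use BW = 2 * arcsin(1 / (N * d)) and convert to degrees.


1/(N*d) = 1/(18*0.46) = 0.120773
BW = 2*arcsin(0.120773) = 13.9 degrees

13.9 degrees


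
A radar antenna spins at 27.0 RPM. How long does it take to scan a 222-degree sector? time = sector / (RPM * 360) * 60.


t = 222 / (27.0 * 360) * 60 = 1.37 s

1.37 s


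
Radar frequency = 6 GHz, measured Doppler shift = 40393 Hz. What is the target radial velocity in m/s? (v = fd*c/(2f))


v = 40393 * 3e8 / (2 * 6000000000.0) = 1009.8 m/s

1009.8 m/s


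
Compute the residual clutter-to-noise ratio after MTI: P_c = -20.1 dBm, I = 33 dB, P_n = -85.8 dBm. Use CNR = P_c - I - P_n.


CNR = -20.1 - 33 - (-85.8) = 32.7 dB

32.7 dB


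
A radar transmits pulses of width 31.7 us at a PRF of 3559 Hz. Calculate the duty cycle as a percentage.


DC = 31.7e-6 * 3559 * 100 = 11.28%

11.28%


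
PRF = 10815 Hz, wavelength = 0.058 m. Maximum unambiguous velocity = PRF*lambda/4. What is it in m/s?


V_ua = 10815 * 0.058 / 4 = 156.8 m/s

156.8 m/s


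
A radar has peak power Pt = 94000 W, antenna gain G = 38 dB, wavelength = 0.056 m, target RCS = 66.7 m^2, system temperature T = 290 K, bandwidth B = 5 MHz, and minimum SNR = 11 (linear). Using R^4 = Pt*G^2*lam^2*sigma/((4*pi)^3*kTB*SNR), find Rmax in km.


G_lin = 10^(38/10) = 6309.573445
R^4 = 94000 * 6309.573445^2 * 0.056^2 * 66.7 / ((4*pi)^3 * 1.38e-23 * 290 * 5000000.0 * 11)
R^4 = 1.79209e21 m^4
R_max = (1.79209e21)^(1/4) = 205750.1 m = 205.8 km

205.8 km


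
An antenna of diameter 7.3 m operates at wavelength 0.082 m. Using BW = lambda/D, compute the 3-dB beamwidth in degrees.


BW_rad = 0.082 / 7.3 = 0.011233
BW_deg = 0.64 degrees

0.64 degrees


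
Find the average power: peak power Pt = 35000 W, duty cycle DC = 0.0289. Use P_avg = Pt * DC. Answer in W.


P_avg = 35000 * 0.0289 = 1011.5 W

1011.5 W


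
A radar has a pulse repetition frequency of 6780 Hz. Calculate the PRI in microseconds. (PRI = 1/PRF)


PRI = 1/6780 = 0.0001474926 s = 147.5 us

147.5 us


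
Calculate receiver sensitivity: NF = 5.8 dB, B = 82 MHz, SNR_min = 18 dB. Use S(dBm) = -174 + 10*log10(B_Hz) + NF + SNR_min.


10*log10(82000000.0) = 79.14
S = -174 + 79.14 + 5.8 + 18 = -71.1 dBm

-71.1 dBm


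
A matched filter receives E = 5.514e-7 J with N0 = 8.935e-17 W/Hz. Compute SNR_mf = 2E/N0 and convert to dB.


SNR_lin = 2 * 5.514e-7 / 8.935e-17 = 1.234e10
SNR_dB = 10*log10(1.234e10) = 100.9 dB

100.9 dB


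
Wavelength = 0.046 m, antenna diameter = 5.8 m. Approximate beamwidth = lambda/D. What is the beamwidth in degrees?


BW_rad = 0.046 / 5.8 = 0.007931
BW_deg = 0.45 degrees

0.45 degrees


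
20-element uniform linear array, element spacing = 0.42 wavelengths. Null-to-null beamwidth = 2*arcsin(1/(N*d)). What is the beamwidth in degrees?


1/(N*d) = 1/(20*0.42) = 0.119048
BW = 2*arcsin(0.119048) = 13.7 degrees

13.7 degrees


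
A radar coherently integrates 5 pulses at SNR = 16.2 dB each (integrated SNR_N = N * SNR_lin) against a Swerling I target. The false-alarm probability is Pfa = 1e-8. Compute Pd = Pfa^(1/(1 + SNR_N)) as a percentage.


SNR_lin = 10^(16.2/10) = 41.68694
SNR_N = 5 * 41.68694 = 208.4347
1/(1 + SNR_N) = 1/209.4347 = 0.0047748
Pd = (1e-8)^0.0047748 = 0.9158
Pd = 91.6%

91.6%


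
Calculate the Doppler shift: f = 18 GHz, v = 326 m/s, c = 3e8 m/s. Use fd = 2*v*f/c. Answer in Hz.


fd = 2 * 326 * 18000000000.0 / 3e8 = 39120.0 Hz

39120.0 Hz


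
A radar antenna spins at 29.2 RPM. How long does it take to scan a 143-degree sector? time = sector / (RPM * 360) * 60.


t = 143 / (29.2 * 360) * 60 = 0.82 s

0.82 s


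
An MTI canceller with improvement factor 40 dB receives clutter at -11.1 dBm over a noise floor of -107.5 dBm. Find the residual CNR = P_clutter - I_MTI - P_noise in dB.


CNR = -11.1 - 40 - (-107.5) = 56.4 dB

56.4 dB


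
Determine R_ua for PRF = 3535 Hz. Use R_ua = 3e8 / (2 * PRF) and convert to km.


R_ua = 3e8 / (2 * 3535) = 42432.8 m = 42.4 km

42.4 km


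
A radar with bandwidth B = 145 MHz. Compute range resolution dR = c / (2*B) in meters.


dR = 3e8 / (2 * 145000000.0) = 1.03 m

1.03 m


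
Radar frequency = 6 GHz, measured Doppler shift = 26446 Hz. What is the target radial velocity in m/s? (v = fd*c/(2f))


v = 26446 * 3e8 / (2 * 6000000000.0) = 661.2 m/s

661.2 m/s


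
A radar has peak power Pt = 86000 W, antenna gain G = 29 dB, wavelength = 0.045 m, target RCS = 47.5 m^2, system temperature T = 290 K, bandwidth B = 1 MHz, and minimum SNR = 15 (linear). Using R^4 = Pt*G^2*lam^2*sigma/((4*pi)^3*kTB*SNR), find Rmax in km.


G_lin = 10^(29/10) = 794.328235
R^4 = 86000 * 794.328235^2 * 0.045^2 * 47.5 / ((4*pi)^3 * 1.38e-23 * 290 * 1000000.0 * 15)
R^4 = 4.38146e19 m^4
R_max = (4.38146e19)^(1/4) = 81358.8 m = 81.4 km

81.4 km


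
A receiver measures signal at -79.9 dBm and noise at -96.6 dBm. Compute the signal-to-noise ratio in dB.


SNR = -79.9 - (-96.6) = 16.7 dB

16.7 dB


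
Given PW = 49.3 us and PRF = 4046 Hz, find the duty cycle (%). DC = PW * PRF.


DC = 49.3e-6 * 4046 * 100 = 19.95%

19.95%


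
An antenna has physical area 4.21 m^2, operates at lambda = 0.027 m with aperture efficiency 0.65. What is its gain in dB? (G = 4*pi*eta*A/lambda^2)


G_linear = 4*pi*0.65*4.21/0.027^2 = 47171.29
G_dB = 10*log10(47171.29) = 46.7 dB

46.7 dB


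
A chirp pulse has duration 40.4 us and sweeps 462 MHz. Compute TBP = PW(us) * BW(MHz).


TBP = 40.4 * 462 = 18664.8

18664.8


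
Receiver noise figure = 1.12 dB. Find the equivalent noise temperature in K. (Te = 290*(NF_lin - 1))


NF_lin = 10^(1.12/10) = 1.294196
Te = 290 * (1.294196 - 1) = 85.3 K

85.3 K


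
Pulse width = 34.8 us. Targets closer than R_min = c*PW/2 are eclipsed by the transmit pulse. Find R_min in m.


R_min = 3e8 * 34.8e-6 / 2 = 5220.0 m

5220.0 m


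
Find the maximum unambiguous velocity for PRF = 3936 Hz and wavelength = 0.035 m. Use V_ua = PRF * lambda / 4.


V_ua = 3936 * 0.035 / 4 = 34.4 m/s

34.4 m/s


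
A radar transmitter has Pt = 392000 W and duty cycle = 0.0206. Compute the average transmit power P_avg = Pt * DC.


P_avg = 392000 * 0.0206 = 8075.2 W

8075.2 W


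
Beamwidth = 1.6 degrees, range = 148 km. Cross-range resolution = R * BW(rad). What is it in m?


BW_rad = 0.027925268
CR = 148000 * 0.027925268 = 4132.9 m

4132.9 m


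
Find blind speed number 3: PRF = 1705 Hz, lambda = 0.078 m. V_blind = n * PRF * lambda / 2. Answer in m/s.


V_blind = 3 * 1705 * 0.078 / 2 = 199.5 m/s

199.5 m/s


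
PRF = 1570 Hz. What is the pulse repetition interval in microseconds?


PRI = 1/1570 = 0.0006369427 s = 636.9 us

636.9 us


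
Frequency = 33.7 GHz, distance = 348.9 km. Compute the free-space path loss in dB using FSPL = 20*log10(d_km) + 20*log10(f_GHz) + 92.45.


20*log10(348.9) = 50.85
20*log10(33.7) = 30.55
FSPL = 173.9 dB

173.9 dB


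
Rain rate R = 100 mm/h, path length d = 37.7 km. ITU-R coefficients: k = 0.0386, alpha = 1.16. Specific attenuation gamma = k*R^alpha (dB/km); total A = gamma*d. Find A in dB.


gamma = 0.0386 * 100^1.16 = 8.064683 dB/km
A = 8.064683 * 37.7 = 304.04 dB

304.04 dB


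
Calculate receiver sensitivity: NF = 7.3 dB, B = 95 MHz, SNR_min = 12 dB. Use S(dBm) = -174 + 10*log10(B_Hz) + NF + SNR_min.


10*log10(95000000.0) = 79.78
S = -174 + 79.78 + 7.3 + 12 = -74.9 dBm

-74.9 dBm


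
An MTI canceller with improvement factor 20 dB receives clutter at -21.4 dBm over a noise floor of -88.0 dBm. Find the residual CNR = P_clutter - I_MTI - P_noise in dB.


CNR = -21.4 - 20 - (-88.0) = 46.6 dB

46.6 dB


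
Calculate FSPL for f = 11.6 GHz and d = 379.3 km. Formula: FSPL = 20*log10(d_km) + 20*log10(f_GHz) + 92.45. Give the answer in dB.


20*log10(379.3) = 51.58
20*log10(11.6) = 21.29
FSPL = 165.3 dB

165.3 dB


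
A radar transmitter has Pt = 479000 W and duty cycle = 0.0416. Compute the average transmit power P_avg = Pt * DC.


P_avg = 479000 * 0.0416 = 19926.4 W

19926.4 W


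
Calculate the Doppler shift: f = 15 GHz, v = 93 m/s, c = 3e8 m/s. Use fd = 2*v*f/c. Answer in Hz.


fd = 2 * 93 * 15000000000.0 / 3e8 = 9300.0 Hz

9300.0 Hz


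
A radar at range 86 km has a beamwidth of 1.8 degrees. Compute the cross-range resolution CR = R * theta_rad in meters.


BW_rad = 0.031415927
CR = 86000 * 0.031415927 = 2701.8 m

2701.8 m


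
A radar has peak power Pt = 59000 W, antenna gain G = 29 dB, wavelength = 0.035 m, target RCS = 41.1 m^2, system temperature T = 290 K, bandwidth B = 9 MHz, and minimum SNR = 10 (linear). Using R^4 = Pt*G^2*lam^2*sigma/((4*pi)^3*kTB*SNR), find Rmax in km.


G_lin = 10^(29/10) = 794.328235
R^4 = 59000 * 794.328235^2 * 0.035^2 * 41.1 / ((4*pi)^3 * 1.38e-23 * 290 * 9000000.0 * 10)
R^4 = 2.62229e18 m^4
R_max = (2.62229e18)^(1/4) = 40241.1 m = 40.2 km

40.2 km
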